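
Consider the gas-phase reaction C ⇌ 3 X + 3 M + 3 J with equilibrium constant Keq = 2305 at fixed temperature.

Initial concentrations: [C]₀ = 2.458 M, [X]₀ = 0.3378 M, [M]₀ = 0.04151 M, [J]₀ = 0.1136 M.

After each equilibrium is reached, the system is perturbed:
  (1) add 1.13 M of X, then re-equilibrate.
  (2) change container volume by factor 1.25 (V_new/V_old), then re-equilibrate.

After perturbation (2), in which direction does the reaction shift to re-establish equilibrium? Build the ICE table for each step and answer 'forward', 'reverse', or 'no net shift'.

Direction: forward

Q₀ = 1.6443e-09 vs Keq = 2305 ⇒ Q<K, forward
Step 1:
                  C         X         M         J
  Initial     2.458    0.3378   0.04151    0.1136
  Change    -0.7808     2.343     2.343     2.343
  Equil       1.677      2.68     2.384     2.456
  solve Keq expr → x = 0.7808; check Q = 2305
Then add 1.13 M of X.
Step 2:
                  C         X         M         J
  Initial     1.677      3.81     2.384     2.456
  Change     0.0963   -0.2889   -0.2889   -0.2889
  Equil       1.773     3.521     2.095     2.167
  solve Keq expr → x = -0.0963; check Q = 2305
Then change container volume by factor 1.25 (V_new/V_old).
Step 3:
                  C         X         M         J
  Initial     1.419     2.817     1.676     1.734
  Change    -0.1353    0.4058    0.4058    0.4058
  Equil       1.284     3.223     2.082      2.14
  solve Keq expr → x = 0.1353; check Q = 2305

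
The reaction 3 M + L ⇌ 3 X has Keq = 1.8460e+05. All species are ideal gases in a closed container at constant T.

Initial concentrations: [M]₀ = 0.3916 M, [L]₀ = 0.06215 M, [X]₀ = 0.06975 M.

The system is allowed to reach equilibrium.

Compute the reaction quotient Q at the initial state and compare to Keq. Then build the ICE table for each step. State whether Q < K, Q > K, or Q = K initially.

Q₀ = 0.09092; Q < K (proceeds forward)

Q₀ = 0.09092 vs Keq = 1.8460e+05 ⇒ Q<K, forward
Step 1:
                   M          L          X
  I           0.3916    0.06215    0.06975
  C          -0.1864   -0.06214     0.1864
  E           0.2052 1.0542e-05     0.2562
  solve Keq expr → x = 0.06214; check Q = 1.8460e+05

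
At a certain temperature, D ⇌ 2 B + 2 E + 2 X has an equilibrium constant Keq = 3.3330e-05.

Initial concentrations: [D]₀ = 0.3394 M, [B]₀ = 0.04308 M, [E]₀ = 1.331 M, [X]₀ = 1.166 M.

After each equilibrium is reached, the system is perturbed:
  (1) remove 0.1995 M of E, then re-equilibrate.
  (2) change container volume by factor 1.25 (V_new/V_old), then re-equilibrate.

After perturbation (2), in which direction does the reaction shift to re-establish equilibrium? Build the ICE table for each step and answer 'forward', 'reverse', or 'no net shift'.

Direction: forward

Q₀ = 0.01317 vs Keq = 3.3330e-05 ⇒ Q>K, reverse
Step 1:
                  D         B         E         X
  init       0.3394   0.04308     1.331     1.166
  Δ         0.02035   -0.0407   -0.0407   -0.0407
  eq         0.3597  0.002385      1.29     1.125
  solve Keq expr → x = -0.02035; check Q = 3.3330e-05
Then remove 0.1995 M of E.
Step 2:
                  D         B         E         X
  init       0.3597  0.002385     1.091     1.125
  Δ       -2.1656e-04 4.3311e-04 4.3311e-04 4.3311e-04
  eq         0.3595  0.002818     1.091     1.126
  solve Keq expr → x = 2.1656e-04; check Q = 3.3330e-05
Then change container volume by factor 1.25 (V_new/V_old).
Step 3:
                  D         B         E         X
  init       0.2876  0.002254     0.873    0.9006
  Δ       -8.3171e-04  0.001663  0.001663  0.001663
  eq         0.2868  0.003918    0.8747    0.9023
  solve Keq expr → x = 8.3171e-04; check Q = 3.3330e-05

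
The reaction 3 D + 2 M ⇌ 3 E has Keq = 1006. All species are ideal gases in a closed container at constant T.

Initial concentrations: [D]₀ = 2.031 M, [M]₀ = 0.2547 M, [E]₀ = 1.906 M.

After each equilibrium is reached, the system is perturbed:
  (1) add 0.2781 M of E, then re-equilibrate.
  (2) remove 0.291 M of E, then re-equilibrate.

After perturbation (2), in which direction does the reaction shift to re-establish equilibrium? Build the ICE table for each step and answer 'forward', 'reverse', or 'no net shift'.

Q₀ = 12.74 vs Keq = 1006 ⇒ Q<K, forward
Step 1:
                   D          M          E
  Initial      2.031     0.2547      1.906
  Change     -0.3127    -0.2084     0.3127
  Equil        1.718    0.04626      2.219
  solve Keq expr → x = 0.1042; check Q = 1006
Then add 0.2781 M of E.
Step 2:
                   D          M          E
  Initial      1.718    0.04626      2.497
  Change       0.012   0.007998     -0.012
  Equil         1.73    0.05425      2.485
  solve Keq expr → x = -0.003999; check Q = 1006
Then remove 0.291 M of E.
Step 3:
                   D          M          E
  Initial       1.73    0.05425      2.194
  Change    -0.01254  -0.008362    0.01254
  Equil        1.718    0.04589      2.206
  solve Keq expr → x = 0.004181; check Q = 1006

Direction: forward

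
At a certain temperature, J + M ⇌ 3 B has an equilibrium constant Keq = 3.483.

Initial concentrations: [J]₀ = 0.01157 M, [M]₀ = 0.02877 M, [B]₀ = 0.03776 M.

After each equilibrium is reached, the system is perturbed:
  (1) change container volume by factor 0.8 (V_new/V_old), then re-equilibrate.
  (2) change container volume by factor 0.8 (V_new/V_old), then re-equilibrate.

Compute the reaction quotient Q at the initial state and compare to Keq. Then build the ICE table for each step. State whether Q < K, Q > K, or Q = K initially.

Q₀ = 0.1617; Q < K (proceeds forward)

Q₀ = 0.1617 vs Keq = 3.483 ⇒ Q<K, forward
Step 1:
                  J         M         B
  I         0.01157   0.02877   0.03776
  C       -0.008191 -0.008191   0.02457
  E        0.003379   0.02058   0.06233
  solve Keq expr → x = 0.008191; check Q = 3.483
Then change container volume by factor 0.8 (V_new/V_old).
Step 2:
                  J         M         B
  I        0.004224   0.02572   0.07792
  C       5.9213e-04 5.9213e-04 -0.001776
  E        0.004816   0.02632   0.07614
  solve Keq expr → x = -5.9213e-04; check Q = 3.483
Then change container volume by factor 0.8 (V_new/V_old).
Step 3:
                  J         M         B
  I         0.00602   0.03289   0.09518
  C       7.9165e-04 7.9165e-04 -0.002375
  E        0.006811   0.03369    0.0928
  solve Keq expr → x = -7.9165e-04; check Q = 3.483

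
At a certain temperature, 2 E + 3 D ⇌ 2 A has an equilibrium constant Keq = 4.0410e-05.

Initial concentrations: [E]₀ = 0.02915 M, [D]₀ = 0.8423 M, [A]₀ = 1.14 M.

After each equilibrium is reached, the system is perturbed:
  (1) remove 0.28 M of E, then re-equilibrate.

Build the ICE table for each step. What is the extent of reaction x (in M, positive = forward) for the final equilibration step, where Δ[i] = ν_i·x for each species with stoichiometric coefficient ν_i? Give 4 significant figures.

x = -0.003385 M

Q₀ = 2559 vs Keq = 4.0410e-05 ⇒ Q>K, reverse
Step 1:
                    E           D           A
  I           0.02915      0.8423        1.14
  C             1.111       1.667      -1.111
  E              1.14       2.509     0.02881
  solve Keq expr → x = -0.5556; check Q = 4.0410e-05
Then remove 0.28 M of E.
Step 2:
                    E           D           A
  I            0.8603       2.509     0.02881
  C           0.00677     0.01015    -0.00677
  E            0.8671       2.519     0.02204
  solve Keq expr → x = -0.003385; check Q = 4.0410e-05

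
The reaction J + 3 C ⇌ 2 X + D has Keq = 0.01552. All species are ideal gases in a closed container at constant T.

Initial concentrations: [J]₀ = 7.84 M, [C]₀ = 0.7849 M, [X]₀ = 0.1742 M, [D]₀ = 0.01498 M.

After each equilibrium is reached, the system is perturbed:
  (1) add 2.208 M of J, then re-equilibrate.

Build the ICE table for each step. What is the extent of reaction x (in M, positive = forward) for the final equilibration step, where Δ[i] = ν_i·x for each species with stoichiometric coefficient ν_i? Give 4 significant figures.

x = 0.006589 M

Q₀ = 1.1991e-04 vs Keq = 0.01552 ⇒ Q<K, forward
Step 1:
                  J         C         X         D
  init         7.84    0.7849    0.1742   0.01498
  Δ        -0.09576   -0.2873    0.1915   0.09576
  eq          7.744    0.4976    0.3657    0.1107
  solve Keq expr → x = 0.09576; check Q = 0.01552
Then add 2.208 M of J.
Step 2:
                  J         C         X         D
  init        9.952    0.4976    0.3657    0.1107
  Δ       -0.006589  -0.01977   0.01318  0.006589
  eq          9.946    0.4779    0.3789    0.1173
  solve Keq expr → x = 0.006589; check Q = 0.01552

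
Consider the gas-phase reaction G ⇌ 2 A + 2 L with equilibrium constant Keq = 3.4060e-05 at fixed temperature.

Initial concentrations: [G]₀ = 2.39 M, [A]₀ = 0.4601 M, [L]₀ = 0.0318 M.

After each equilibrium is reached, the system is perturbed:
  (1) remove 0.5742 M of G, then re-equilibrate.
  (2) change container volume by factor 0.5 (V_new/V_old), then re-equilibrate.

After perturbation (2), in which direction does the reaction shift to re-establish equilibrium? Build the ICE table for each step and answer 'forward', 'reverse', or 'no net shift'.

Direction: reverse

Q₀ = 8.9570e-05 vs Keq = 3.4060e-05 ⇒ Q>K, reverse
Step 1:
                  G         A         L
  Initial      2.39    0.4601    0.0318
  Change   0.005828  -0.01166  -0.01166
  Equil       2.396    0.4484   0.02014
  solve Keq expr → x = -0.005828; check Q = 3.4060e-05
Then remove 0.5742 M of G.
Step 2:
                  G         A         L
  Initial     1.822    0.4484   0.02014
  Change   0.001238 -0.002475 -0.002475
  Equil       1.823     0.446   0.01767
  solve Keq expr → x = -0.001238; check Q = 3.4060e-05
Then change container volume by factor 0.5 (V_new/V_old).
Step 3:
                  G         A         L
  Initial     3.646    0.8919   0.03534
  Change    0.01125   -0.0225   -0.0225
  Equil       3.657    0.8694   0.01284
  solve Keq expr → x = -0.01125; check Q = 3.4060e-05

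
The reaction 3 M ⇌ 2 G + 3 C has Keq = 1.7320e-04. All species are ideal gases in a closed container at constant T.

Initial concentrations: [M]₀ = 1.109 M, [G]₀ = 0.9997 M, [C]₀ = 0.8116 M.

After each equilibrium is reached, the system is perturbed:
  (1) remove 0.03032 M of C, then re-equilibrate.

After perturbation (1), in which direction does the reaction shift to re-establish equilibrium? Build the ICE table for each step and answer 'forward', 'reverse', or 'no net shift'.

Q₀ = 0.3917 vs Keq = 1.7320e-04 ⇒ Q>K, reverse
Step 1:
                  M         G         C
  Initial     1.109    0.9997    0.8116
  Change     0.6653   -0.4436   -0.6653
  Equil       1.774    0.5561    0.1463
  solve Keq expr → x = -0.2218; check Q = 1.7320e-04
Then remove 0.03032 M of C.
Step 2:
                  M         G         C
  Initial     1.774    0.5561    0.1159
  Change   -0.02538   0.01692   0.02538
  Equil       1.749    0.5731    0.1413
  solve Keq expr → x = 0.008459; check Q = 1.7320e-04

Direction: forward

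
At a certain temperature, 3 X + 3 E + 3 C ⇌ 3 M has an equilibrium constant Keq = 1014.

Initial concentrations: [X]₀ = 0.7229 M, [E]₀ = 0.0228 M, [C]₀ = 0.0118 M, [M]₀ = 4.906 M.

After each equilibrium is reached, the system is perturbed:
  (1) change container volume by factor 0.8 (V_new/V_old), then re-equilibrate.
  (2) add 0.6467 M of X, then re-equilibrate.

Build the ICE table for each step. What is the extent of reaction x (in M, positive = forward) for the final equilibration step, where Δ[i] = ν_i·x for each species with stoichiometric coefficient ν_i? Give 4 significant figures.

x = 0.0286 M

Q₀ = 1.6051e+13 vs Keq = 1014 ⇒ Q>K, reverse
Step 1:
                   X          E          C          M
  I           0.7229     0.0228     0.0118      4.906
  C           0.5626     0.5626     0.5626    -0.5626
  E            1.286     0.5854     0.5744      4.343
  solve Keq expr → x = -0.1875; check Q = 1014
Then change container volume by factor 0.8 (V_new/V_old).
Step 2:
                   X          E          C          M
  I            1.607     0.7318     0.7181      5.429
  C          -0.1163    -0.1163    -0.1163     0.1163
  E            1.491     0.6155     0.6017      5.546
  solve Keq expr → x = 0.03878; check Q = 1014
Then add 0.6467 M of X.
Step 3:
                   X          E          C          M
  I            2.137     0.6155     0.6017      5.546
  C         -0.08581   -0.08581   -0.08581    0.08581
  E            2.051     0.5296     0.5159      5.631
  solve Keq expr → x = 0.0286; check Q = 1014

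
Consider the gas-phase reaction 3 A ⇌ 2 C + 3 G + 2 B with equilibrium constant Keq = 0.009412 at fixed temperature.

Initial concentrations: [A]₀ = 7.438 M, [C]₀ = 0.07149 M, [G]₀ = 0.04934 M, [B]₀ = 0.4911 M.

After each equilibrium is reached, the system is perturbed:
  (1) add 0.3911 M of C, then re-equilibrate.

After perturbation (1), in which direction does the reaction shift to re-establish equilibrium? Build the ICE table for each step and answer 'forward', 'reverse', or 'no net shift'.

Q₀ = 3.5980e-10 vs Keq = 0.009412 ⇒ Q<K, forward
Step 1:
                   A          C          G          B
  init         7.438    0.07149    0.04934     0.4911
  Δ           -1.186     0.7906      1.186     0.7906
  eq           6.252      0.862      1.235      1.282
  solve Keq expr → x = 0.3953; check Q = 0.009412
Then add 0.3911 M of C.
Step 2:
                   A          C          G          B
  init         6.252      1.253      1.235      1.282
  Δ           0.1427   -0.09514    -0.1427   -0.09514
  eq           6.395      1.158      1.092      1.187
  solve Keq expr → x = -0.04757; check Q = 0.009412

Direction: reverse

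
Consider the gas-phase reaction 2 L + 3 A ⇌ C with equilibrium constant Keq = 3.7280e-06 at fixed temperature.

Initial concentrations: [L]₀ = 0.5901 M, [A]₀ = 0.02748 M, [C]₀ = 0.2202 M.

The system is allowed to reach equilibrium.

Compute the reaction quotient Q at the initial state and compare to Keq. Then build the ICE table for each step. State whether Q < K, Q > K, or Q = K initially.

Q₀ = 3.0473e+04; Q > K (proceeds reverse)

Q₀ = 3.0473e+04 vs Keq = 3.7280e-06 ⇒ Q>K, reverse
Step 1:
                  L         A         C
  Initial    0.5901   0.02748    0.2202
  Change     0.4404    0.6606   -0.2202
  Equil        1.03    0.6881 1.2897e-06
  solve Keq expr → x = -0.2202; check Q = 3.7280e-06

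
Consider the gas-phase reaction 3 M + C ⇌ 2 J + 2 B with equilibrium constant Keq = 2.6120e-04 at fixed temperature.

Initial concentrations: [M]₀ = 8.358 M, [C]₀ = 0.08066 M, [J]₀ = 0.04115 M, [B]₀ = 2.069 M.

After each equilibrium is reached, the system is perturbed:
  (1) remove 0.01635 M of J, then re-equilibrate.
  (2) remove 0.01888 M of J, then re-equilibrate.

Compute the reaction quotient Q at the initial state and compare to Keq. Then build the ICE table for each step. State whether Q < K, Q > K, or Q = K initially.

Q₀ = 1.5392e-04 vs Keq = 2.6120e-04 ⇒ Q<K, forward
Step 1:
                   M          C          J          B
  init         8.358    0.08066    0.04115      2.069
  Δ         -0.01547  -0.005157    0.01031    0.01031
  eq           8.343     0.0755    0.05146      2.079
  solve Keq expr → x = 0.005157; check Q = 2.6120e-04
Then remove 0.01635 M of J.
Step 2:
                   M          C          J          B
  init         8.343     0.0755    0.03511      2.079
  Δ         -0.02025  -0.006751     0.0135     0.0135
  eq           8.322    0.06875    0.04861      2.093
  solve Keq expr → x = 0.006751; check Q = 2.6120e-04
Then remove 0.01888 M of J.
Step 3:
                   M          C          J          B
  init         8.322    0.06875    0.02973      2.093
  Δ         -0.02329  -0.007763    0.01553    0.01553
  eq           8.299    0.06099    0.04526      2.108
  solve Keq expr → x = 0.007763; check Q = 2.6120e-04

Q₀ = 1.5392e-04; Q < K (proceeds forward)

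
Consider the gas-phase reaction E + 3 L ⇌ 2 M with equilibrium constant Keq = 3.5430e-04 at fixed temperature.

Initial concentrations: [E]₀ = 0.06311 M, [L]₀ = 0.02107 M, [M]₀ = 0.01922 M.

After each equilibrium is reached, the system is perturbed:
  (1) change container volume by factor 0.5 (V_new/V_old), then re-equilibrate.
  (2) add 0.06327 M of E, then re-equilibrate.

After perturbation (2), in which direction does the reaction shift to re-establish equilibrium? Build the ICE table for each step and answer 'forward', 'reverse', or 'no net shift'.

Direction: forward

Q₀ = 625.8 vs Keq = 3.5430e-04 ⇒ Q>K, reverse
Step 1:
                   E          L          M
  Initial    0.06311    0.02107    0.01922
  Change    0.009582    0.02875   -0.01916
  Equil      0.07269    0.04982 5.6425e-05
  solve Keq expr → x = -0.009582; check Q = 3.5430e-04
Then change container volume by factor 0.5 (V_new/V_old).
Step 2:
                   E          L          M
  Initial     0.1454    0.09963 1.1285e-04
  Change  -5.6118e-05 -1.6835e-04 1.1224e-04
  Equil       0.1453    0.09946 2.2509e-04
  solve Keq expr → x = 5.6118e-05; check Q = 3.5430e-04
Then add 0.06327 M of E.
Step 3:
                   E          L          M
  Initial     0.2086    0.09946 2.2509e-04
  Change  -2.2149e-05 -6.6446e-05 4.4297e-05
  Equil       0.2086     0.0994 2.6938e-04
  solve Keq expr → x = 2.2149e-05; check Q = 3.5430e-04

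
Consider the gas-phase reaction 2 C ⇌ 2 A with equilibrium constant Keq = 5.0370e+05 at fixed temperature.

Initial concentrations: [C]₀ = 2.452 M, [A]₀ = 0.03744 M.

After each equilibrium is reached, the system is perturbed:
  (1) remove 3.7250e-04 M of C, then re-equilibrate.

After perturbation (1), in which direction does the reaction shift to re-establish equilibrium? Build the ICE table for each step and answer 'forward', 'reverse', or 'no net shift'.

Direction: reverse

Q₀ = 2.3315e-04 vs Keq = 5.0370e+05 ⇒ Q<K, forward
Step 1:
                    C           A
  init          2.452     0.03744
  Δ            -2.448       2.448
  eq         0.003503       2.486
  solve Keq expr → x = 1.224; check Q = 5.0370e+05
Then remove 3.7250e-04 M of C.
Step 2:
                    C           A
  init        0.00313       2.486
  Δ        3.7198e-04 -3.7198e-04
  eq         0.003502       2.486
  solve Keq expr → x = -1.8599e-04; check Q = 5.0370e+05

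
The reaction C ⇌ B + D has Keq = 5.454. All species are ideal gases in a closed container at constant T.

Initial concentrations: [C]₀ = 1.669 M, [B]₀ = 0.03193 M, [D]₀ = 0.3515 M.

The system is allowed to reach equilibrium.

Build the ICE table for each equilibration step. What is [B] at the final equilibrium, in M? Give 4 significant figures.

Q₀ = 0.006725 vs Keq = 5.454 ⇒ Q<K, forward
Step 1:
                    C           B           D
  I             1.669     0.03193      0.3515
  C            -1.278       1.278       1.278
  E            0.3912        1.31       1.629
  solve Keq expr → x = 1.278; check Q = 5.454

[B]_eq = 1.31 M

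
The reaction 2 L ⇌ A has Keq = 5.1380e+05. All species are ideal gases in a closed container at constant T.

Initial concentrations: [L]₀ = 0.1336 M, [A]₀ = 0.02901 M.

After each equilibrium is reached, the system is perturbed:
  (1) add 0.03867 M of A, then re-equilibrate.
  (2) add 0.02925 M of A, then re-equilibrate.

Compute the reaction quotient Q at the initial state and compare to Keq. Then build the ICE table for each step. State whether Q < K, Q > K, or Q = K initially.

Q₀ = 1.625 vs Keq = 5.1380e+05 ⇒ Q<K, forward
Step 1:
                    L           A
  init         0.1336     0.02901
  Δ           -0.1332     0.06658
  eq       4.3134e-04     0.09559
  solve Keq expr → x = 0.06658; check Q = 5.1380e+05
Then add 0.03867 M of A.
Step 2:
                    L           A
  init     4.3134e-04      0.1343
  Δ        7.9776e-05 -3.9888e-05
  eq       5.1112e-04      0.1342
  solve Keq expr → x = -3.9888e-05; check Q = 5.1380e+05
Then add 0.02925 M of A.
Step 3:
                    L           A
  init     5.1112e-04      0.1635
  Δ        5.2903e-05 -2.6451e-05
  eq       5.6402e-04      0.1634
  solve Keq expr → x = -2.6451e-05; check Q = 5.1380e+05

Q₀ = 1.625; Q < K (proceeds forward)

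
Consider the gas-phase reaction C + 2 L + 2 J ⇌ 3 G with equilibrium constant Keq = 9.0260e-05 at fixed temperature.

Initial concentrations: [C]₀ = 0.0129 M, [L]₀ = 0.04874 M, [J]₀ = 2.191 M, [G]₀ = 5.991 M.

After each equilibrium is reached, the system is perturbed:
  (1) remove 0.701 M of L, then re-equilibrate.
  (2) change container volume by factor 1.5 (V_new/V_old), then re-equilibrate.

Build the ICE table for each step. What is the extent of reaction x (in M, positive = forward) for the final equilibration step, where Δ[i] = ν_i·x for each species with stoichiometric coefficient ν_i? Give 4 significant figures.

Q₀ = 1.4617e+06 vs Keq = 9.0260e-05 ⇒ Q>K, reverse
Step 1:
                  C         L         J         G
  init       0.0129   0.04874     2.191     5.991
  Δ           1.852     3.704     3.704    -5.556
  eq          1.865     3.753     5.895    0.4351
  solve Keq expr → x = -1.852; check Q = 9.0260e-05
Then remove 0.701 M of L.
Step 2:
                  C         L         J         G
  init        1.865     3.052     5.895    0.4351
  Δ         0.01688   0.03375   0.03375  -0.05063
  eq          1.882     3.085     5.929    0.3845
  solve Keq expr → x = -0.01688; check Q = 9.0260e-05
Then change container volume by factor 1.5 (V_new/V_old).
Step 3:
                  C         L         J         G
  init        1.254     2.057     3.952    0.2563
  Δ          0.0187   0.03741   0.03741  -0.05611
  eq          1.273     2.094      3.99    0.2002
  solve Keq expr → x = -0.0187; check Q = 9.0260e-05

x = -0.0187 M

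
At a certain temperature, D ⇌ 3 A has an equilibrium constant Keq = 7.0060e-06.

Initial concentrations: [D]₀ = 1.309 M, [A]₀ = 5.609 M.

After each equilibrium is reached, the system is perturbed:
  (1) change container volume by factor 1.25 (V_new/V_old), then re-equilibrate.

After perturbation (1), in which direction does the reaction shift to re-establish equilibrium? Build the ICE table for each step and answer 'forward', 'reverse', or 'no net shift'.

Direction: forward

Q₀ = 134.8 vs Keq = 7.0060e-06 ⇒ Q>K, reverse
Step 1:
                   D          A
  init         1.309      5.609
  Δ             1.86     -5.581
  eq           3.169    0.02811
  solve Keq expr → x = -1.86; check Q = 7.0060e-06
Then change container volume by factor 1.25 (V_new/V_old).
Step 2:
                   D          A
  init         2.535    0.02249
  Δ        -0.001201   0.003602
  eq           2.534    0.02609
  solve Keq expr → x = 0.001201; check Q = 7.0060e-06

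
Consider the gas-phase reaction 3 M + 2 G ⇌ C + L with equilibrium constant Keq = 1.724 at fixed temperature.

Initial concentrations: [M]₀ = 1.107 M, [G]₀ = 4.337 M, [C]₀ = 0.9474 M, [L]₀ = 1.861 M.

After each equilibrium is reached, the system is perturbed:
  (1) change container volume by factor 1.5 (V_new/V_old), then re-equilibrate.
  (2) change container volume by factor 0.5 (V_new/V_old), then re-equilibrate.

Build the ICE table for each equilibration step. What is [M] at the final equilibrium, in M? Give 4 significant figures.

[M]_eq = 0.4646 M

Q₀ = 0.0691 vs Keq = 1.724 ⇒ Q<K, forward
Step 1:
                   M          G          C          L
  init         1.107      4.337     0.9474      1.861
  Δ          -0.6549    -0.4366     0.2183     0.2183
  eq          0.4521        3.9      1.166      2.079
  solve Keq expr → x = 0.2183; check Q = 1.724
Then change container volume by factor 1.5 (V_new/V_old).
Step 2:
                   M          G          C          L
  init        0.3014        2.6     0.7771      1.386
  Δ           0.1283    0.08552   -0.04276   -0.04276
  eq          0.4297      2.686     0.7344      1.343
  solve Keq expr → x = -0.04276; check Q = 1.724
Then change container volume by factor 0.5 (V_new/V_old).
Step 3:
                   M          G          C          L
  init        0.8594      5.372      1.469      2.687
  Δ          -0.3948    -0.2632     0.1316     0.1316
  eq          0.4646      5.108        1.6      2.818
  solve Keq expr → x = 0.1316; check Q = 1.724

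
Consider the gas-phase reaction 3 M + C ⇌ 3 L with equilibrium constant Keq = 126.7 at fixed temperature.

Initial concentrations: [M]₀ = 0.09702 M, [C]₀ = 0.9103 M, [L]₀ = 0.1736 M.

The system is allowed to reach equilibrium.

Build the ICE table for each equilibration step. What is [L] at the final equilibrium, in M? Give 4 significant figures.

[L]_eq = 0.2243 M

Q₀ = 6.293 vs Keq = 126.7 ⇒ Q<K, forward
Step 1:
                  M         C         L
  I         0.09702    0.9103    0.1736
  C        -0.05066  -0.01689   0.05066
  E         0.04636    0.8934    0.2243
  solve Keq expr → x = 0.01689; check Q = 126.7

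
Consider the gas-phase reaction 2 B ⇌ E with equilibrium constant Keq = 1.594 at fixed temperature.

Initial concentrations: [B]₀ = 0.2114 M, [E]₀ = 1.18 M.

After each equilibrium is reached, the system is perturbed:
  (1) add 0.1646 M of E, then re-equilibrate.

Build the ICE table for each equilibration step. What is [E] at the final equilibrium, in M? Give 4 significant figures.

[E]_eq = 1.045 M

Q₀ = 26.4 vs Keq = 1.594 ⇒ Q>K, reverse
Step 1:
                  B         E
  init       0.2114      1.18
  Δ          0.5435   -0.2717
  eq         0.7549    0.9083
  solve Keq expr → x = -0.2717; check Q = 1.594
Then add 0.1646 M of E.
Step 2:
                  B         E
  init       0.7549     1.073
  Δ         0.05497  -0.02749
  eq         0.8098     1.045
  solve Keq expr → x = -0.02749; check Q = 1.594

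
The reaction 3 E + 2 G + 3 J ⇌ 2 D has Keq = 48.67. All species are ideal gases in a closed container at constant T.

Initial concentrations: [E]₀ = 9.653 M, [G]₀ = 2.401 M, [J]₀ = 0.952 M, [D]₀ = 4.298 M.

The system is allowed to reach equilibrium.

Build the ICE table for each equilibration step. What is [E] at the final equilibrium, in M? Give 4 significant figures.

[E]_eq = 8.762 M

Q₀ = 0.004129 vs Keq = 48.67 ⇒ Q<K, forward
Step 1:
                    E           G           J           D
  init          9.653       2.401       0.952       4.298
  Δ           -0.8913     -0.5942     -0.8913      0.5942
  eq            8.762       1.807     0.06073       4.892
  solve Keq expr → x = 0.2971; check Q = 48.67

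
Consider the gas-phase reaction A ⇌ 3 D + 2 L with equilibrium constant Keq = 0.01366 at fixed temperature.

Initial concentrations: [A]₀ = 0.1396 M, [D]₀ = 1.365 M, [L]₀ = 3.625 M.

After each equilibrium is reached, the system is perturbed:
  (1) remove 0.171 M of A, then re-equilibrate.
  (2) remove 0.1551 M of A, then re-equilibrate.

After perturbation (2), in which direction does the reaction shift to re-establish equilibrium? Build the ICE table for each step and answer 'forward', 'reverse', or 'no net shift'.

Direction: reverse

Q₀ = 239.4 vs Keq = 0.01366 ⇒ Q>K, reverse
Step 1:
                    A           D           L
  Initial      0.1396       1.365       3.625
  Change       0.4218      -1.265     -0.8435
  Equil        0.5614      0.0997       2.781
  solve Keq expr → x = -0.4218; check Q = 0.01366
Then remove 0.171 M of A.
Step 2:
                    A           D           L
  Initial      0.3904      0.0997       2.781
  Change     0.003647    -0.01094   -0.007295
  Equil         0.394     0.08876       2.774
  solve Keq expr → x = -0.003647; check Q = 0.01366
Then remove 0.1551 M of A.
Step 3:
                    A           D           L
  Initial      0.2389     0.08876       2.774
  Change     0.004341    -0.01302   -0.008682
  Equil        0.2433     0.07574       2.765
  solve Keq expr → x = -0.004341; check Q = 0.01366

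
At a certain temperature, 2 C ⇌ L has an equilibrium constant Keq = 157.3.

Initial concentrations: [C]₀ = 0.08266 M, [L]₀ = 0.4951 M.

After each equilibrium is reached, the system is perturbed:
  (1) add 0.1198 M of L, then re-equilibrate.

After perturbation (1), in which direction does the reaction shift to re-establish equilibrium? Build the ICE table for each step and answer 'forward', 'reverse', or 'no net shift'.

Direction: reverse

Q₀ = 72.46 vs Keq = 157.3 ⇒ Q<K, forward
Step 1:
                    C           L
  Initial     0.08266      0.4951
  Change     -0.02583     0.01292
  Equil       0.05683       0.508
  solve Keq expr → x = 0.01292; check Q = 157.3
Then add 0.1198 M of L.
Step 2:
                    C           L
  Initial     0.05683      0.6278
  Change      0.00619   -0.003095
  Equil       0.06302      0.6247
  solve Keq expr → x = -0.003095; check Q = 157.3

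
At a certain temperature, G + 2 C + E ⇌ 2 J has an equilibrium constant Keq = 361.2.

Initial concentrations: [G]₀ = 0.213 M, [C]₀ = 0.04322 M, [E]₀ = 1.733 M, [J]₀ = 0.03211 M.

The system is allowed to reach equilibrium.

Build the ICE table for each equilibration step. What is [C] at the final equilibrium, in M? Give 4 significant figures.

[C]_eq = 0.00629 M

Q₀ = 1.495 vs Keq = 361.2 ⇒ Q<K, forward
Step 1:
                    G           C           E           J
  Initial       0.213     0.04322       1.733     0.03211
  Change     -0.01846    -0.03693    -0.01846     0.03693
  Equil        0.1945     0.00629       1.715     0.06904
  solve Keq expr → x = 0.01846; check Q = 361.2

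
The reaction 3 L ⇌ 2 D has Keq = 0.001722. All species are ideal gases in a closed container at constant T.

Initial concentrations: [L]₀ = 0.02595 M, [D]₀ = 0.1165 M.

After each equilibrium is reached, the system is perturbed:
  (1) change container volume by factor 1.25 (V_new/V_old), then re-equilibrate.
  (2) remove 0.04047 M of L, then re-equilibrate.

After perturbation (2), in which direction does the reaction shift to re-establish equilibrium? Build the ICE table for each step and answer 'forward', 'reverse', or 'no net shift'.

Direction: reverse

Q₀ = 776.7 vs Keq = 0.001722 ⇒ Q>K, reverse
Step 1:
                   L          D
  init       0.02595     0.1165
  Δ           0.1694    -0.1129
  eq          0.1953   0.003582
  solve Keq expr → x = -0.05646; check Q = 0.001722
Then change container volume by factor 1.25 (V_new/V_old).
Step 2:
                   L          D
  init        0.1563   0.002866
  Δ       4.3766e-04 -2.9178e-04
  eq          0.1567   0.002574
  solve Keq expr → x = -1.4589e-04; check Q = 0.001722
Then remove 0.04047 M of L.
Step 3:
                   L          D
  init        0.1162   0.002574
  Δ         0.001351 -9.0095e-04
  eq          0.1176   0.001673
  solve Keq expr → x = -4.5048e-04; check Q = 0.001722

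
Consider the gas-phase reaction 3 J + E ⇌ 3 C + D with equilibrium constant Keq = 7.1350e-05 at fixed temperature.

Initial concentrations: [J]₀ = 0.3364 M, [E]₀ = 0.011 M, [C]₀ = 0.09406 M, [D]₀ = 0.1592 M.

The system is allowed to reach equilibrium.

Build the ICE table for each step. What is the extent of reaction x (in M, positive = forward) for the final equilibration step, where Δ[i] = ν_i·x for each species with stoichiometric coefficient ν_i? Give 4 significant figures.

Q₀ = 0.3164 vs Keq = 7.1350e-05 ⇒ Q>K, reverse
Step 1:
                   J          E          C          D
  I           0.3364      0.011    0.09406     0.1592
  C          0.08253    0.02751   -0.08253   -0.02751
  E           0.4189    0.03851    0.01153     0.1317
  solve Keq expr → x = -0.02751; check Q = 7.1350e-05

x = -0.02751 M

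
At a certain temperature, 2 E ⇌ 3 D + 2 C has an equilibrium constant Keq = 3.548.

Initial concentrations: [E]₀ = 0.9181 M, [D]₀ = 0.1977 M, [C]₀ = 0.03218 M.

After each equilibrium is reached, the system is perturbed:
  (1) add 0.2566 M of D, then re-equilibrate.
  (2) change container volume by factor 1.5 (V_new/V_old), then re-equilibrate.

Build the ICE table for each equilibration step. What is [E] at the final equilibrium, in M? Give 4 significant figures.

[E]_eq = 0.2017 M

Q₀ = 9.4932e-06 vs Keq = 3.548 ⇒ Q<K, forward
Step 1:
                   E          D          C
  Initial     0.9181     0.1977    0.03218
  Change     -0.5712     0.8568     0.5712
  Equil       0.3469      1.055     0.6034
  solve Keq expr → x = 0.2856; check Q = 3.548
Then add 0.2566 M of D.
Step 2:
                   E          D          C
  Initial     0.3469      1.311     0.6034
  Change      0.0528   -0.07919    -0.0528
  Equil       0.3997      1.232     0.5506
  solve Keq expr → x = -0.0264; check Q = 3.548
Then change container volume by factor 1.5 (V_new/V_old).
Step 3:
                   E          D          C
  Initial     0.2665     0.8213     0.3671
  Change    -0.06472    0.09708    0.06472
  Equil       0.2017     0.9184     0.4318
  solve Keq expr → x = 0.03236; check Q = 3.548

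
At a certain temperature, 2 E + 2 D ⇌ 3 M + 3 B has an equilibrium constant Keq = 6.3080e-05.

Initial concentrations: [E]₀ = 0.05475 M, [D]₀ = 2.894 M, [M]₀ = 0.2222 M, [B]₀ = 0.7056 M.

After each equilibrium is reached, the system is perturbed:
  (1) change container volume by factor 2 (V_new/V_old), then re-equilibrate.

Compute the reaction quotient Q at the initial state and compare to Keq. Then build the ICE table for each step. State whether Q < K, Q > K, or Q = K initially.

Q₀ = 0.1535 vs Keq = 6.3080e-05 ⇒ Q>K, reverse
Step 1:
                    E           D           M           B
  Initial     0.05475       2.894      0.2222      0.7056
  Change       0.1161      0.1161     -0.1741     -0.1741
  Equil        0.1708        3.01     0.04807      0.5315
  solve Keq expr → x = -0.05804; check Q = 6.3080e-05
Then change container volume by factor 2 (V_new/V_old).
Step 2:
                    E           D           M           B
  Initial     0.08542       1.505     0.02404      0.2657
  Change    -0.007014   -0.007014     0.01052     0.01052
  Equil        0.0784       1.498     0.03456      0.2763
  solve Keq expr → x = 0.003507; check Q = 6.3080e-05

Q₀ = 0.1535; Q > K (proceeds reverse)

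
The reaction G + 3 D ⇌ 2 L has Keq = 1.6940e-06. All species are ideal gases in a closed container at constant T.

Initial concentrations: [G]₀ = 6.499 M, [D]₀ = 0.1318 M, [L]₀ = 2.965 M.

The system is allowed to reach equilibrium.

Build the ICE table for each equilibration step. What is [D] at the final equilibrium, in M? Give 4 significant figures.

Q₀ = 590.8 vs Keq = 1.6940e-06 ⇒ Q>K, reverse
Step 1:
                  G         D         L
  init        6.499    0.1318     2.965
  Δ           1.465     4.394     -2.93
  eq          7.964     4.526   0.03537
  solve Keq expr → x = -1.465; check Q = 1.6940e-06

[D]_eq = 4.526 M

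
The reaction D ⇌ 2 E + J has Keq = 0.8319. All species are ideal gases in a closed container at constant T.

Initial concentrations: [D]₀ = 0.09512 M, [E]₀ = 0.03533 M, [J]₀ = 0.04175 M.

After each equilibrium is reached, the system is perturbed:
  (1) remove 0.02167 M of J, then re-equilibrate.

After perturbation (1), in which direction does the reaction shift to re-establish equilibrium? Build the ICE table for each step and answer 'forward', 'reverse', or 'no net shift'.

Direction: forward

Q₀ = 5.4786e-04 vs Keq = 0.8319 ⇒ Q<K, forward
Step 1:
                    D           E           J
  Initial     0.09512     0.03533     0.04175
  Change     -0.08813      0.1763     0.08813
  Equil       0.00699      0.2116      0.1299
  solve Keq expr → x = 0.08813; check Q = 0.8319
Then remove 0.02167 M of J.
Step 2:
                    D           E           J
  Initial     0.00699      0.2116      0.1082
  Change    -0.001001    0.002001    0.001001
  Equil      0.005989      0.2136      0.1092
  solve Keq expr → x = 0.001001; check Q = 0.8319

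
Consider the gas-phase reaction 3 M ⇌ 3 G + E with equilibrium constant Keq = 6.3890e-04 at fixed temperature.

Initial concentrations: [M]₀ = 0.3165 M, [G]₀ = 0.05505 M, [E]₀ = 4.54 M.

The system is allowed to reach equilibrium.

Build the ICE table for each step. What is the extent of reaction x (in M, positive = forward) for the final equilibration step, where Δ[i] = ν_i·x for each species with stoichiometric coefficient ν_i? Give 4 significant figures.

x = -0.01222 M

Q₀ = 0.02389 vs Keq = 6.3890e-04 ⇒ Q>K, reverse
Step 1:
                   M          G          E
  init        0.3165    0.05505       4.54
  Δ          0.03666   -0.03666   -0.01222
  eq          0.3532    0.01839      4.528
  solve Keq expr → x = -0.01222; check Q = 6.3890e-04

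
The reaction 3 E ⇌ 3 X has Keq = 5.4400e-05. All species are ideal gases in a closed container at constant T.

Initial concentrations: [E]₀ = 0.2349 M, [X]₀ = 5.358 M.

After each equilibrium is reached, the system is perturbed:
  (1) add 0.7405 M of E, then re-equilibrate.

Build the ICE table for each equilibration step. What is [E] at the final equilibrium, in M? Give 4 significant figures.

Q₀ = 1.1867e+04 vs Keq = 5.4400e-05 ⇒ Q>K, reverse
Step 1:
                  E         X
  I          0.2349     5.358
  C           5.154    -5.154
  E           5.389    0.2042
  solve Keq expr → x = -1.718; check Q = 5.4400e-05
Then add 0.7405 M of E.
Step 2:
                  E         X
  I           6.129    0.2042
  C        -0.02703   0.02703
  E           6.102    0.2312
  solve Keq expr → x = 0.009011; check Q = 5.4400e-05

[E]_eq = 6.102 M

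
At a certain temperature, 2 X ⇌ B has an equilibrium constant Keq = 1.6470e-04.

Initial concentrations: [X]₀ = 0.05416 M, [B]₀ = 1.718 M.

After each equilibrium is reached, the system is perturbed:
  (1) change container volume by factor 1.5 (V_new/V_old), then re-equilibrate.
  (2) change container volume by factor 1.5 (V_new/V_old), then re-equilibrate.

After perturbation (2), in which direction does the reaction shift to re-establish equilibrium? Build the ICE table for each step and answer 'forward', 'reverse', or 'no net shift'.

Direction: reverse

Q₀ = 585.7 vs Keq = 1.6470e-04 ⇒ Q>K, reverse
Step 1:
                   X          B
  Initial    0.05416      1.718
  Change       3.432     -1.716
  Equil        3.486   0.002002
  solve Keq expr → x = -1.716; check Q = 1.6470e-04
Then change container volume by factor 1.5 (V_new/V_old).
Step 2:
                   X          B
  Initial      2.324   0.001334
  Change  8.8826e-04 -4.4413e-04
  Equil        2.325 8.9030e-04
  solve Keq expr → x = -4.4413e-04; check Q = 1.6470e-04
Then change container volume by factor 1.5 (V_new/V_old).
Step 3:
                   X          B
  Initial       1.55 5.9353e-04
  Change  3.9529e-04 -1.9764e-04
  Equil         1.55 3.9589e-04
  solve Keq expr → x = -1.9764e-04; check Q = 1.6470e-04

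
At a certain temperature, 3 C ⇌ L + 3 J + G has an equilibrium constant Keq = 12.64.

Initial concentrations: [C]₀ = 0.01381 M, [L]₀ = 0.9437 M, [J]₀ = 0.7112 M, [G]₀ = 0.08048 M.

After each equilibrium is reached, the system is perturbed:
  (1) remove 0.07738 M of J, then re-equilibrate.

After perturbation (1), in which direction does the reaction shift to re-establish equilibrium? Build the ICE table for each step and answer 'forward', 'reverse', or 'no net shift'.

Direction: forward

Q₀ = 1.0373e+04 vs Keq = 12.64 ⇒ Q>K, reverse
Step 1:
                   C          L          J          G
  Initial    0.01381     0.9437     0.7112    0.08048
  Change     0.08406   -0.02802   -0.08406   -0.02802
  Equil      0.09787     0.9157     0.6271    0.05246
  solve Keq expr → x = -0.02802; check Q = 12.64
Then remove 0.07738 M of J.
Step 2:
                   C          L          J          G
  Initial    0.09787     0.9157     0.5498    0.05246
  Change   -0.008957   0.002986   0.008957   0.002986
  Equil      0.08891     0.9187     0.5587    0.05545
  solve Keq expr → x = 0.002986; check Q = 12.64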